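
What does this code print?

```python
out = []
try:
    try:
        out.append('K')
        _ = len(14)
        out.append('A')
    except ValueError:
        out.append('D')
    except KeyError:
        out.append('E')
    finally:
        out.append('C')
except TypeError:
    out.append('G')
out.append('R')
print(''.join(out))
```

Execution trace: 'K' (try body) → 'C' (finally) → 'G' (outer except TypeError) → 'R' (after the try/except). Output: KCGR

Answer: KCGR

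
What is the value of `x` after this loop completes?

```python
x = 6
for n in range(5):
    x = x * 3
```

Multiply by 3, 5 times: 6 * 3^5 = 1458
`x` takes the values: 6 → 18 → 54 → 162 → 486 → 1458

Answer: 1458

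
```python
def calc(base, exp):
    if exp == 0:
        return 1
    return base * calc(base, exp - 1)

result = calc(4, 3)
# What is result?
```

calc(4, 3) = 4 * 4 * 4 = 64

Answer: 64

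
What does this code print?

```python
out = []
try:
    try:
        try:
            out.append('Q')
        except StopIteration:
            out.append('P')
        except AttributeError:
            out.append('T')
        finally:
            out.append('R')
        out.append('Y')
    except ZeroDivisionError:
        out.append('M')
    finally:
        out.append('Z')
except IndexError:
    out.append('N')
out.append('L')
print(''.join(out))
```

Execution trace: 'Q' (inner try body, no exception) → 'R' (inner finally) → 'Y' (try body, no exception) → 'Z' (finally) → 'L' (after the try/except). Output: QRYZL

Answer: QRYZL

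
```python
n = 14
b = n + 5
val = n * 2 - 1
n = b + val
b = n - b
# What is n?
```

Trace:
`n = 14` → n = 14
`b = n + 5` → b = 19
`val = n * 2 - 1` → val = 27
`n = b + val` → n = 46
`b = n - b` → b = 27
So n = 46

Answer: 46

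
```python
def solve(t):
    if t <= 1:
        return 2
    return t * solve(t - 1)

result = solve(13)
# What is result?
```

solve(13) = 13 * 12 * 11 * 10 * 9 * 8 * 7 * 6 * 5 * 4 * 3 * 2 * 2 = 12454041600

Answer: 12454041600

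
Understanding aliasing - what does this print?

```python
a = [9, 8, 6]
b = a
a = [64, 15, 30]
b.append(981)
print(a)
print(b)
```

Key concept: rebinding vs mutation: a is rebound to a new list, b still points at the original.
Step by step:
`a = [9, 8, 6]` → a = [9, 8, 6]
`b = a` → b = [9, 8, 6] (same object as a)
`a = [64, 15, 30]` → a = [64, 15, 30]
`b.append(981)` → b = [9, 8, 6, 981]
`print(a)` → prints [64, 15, 30]
`print(b)` → prints [9, 8, 6, 981]

Answer:
[64, 15, 30]
[9, 8, 6, 981]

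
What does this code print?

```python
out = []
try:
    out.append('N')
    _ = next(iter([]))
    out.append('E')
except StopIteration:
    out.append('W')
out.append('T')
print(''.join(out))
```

Execution trace: 'N' (try body) → 'W' (except StopIteration) → 'T' (after the try/except). Output: NWT

Answer: NWT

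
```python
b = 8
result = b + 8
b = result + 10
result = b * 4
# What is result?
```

Trace:
`b = 8` → b = 8
`result = b + 8` → result = 16
`b = result + 10` → b = 26
`result = b * 4` → result = 104
So result = 104

Answer: 104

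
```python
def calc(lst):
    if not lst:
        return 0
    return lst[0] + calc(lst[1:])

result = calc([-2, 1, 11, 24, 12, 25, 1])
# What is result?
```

(-2) + 1 + 11 + 24 + 12 + 25 + 1 + 0 = 72

Answer: 72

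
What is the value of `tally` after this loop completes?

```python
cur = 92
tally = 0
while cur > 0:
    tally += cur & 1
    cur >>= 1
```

Count set bits in 92 (binary: 0b1011100)
`tally` takes the values: 0 → 1 → 2 → 3 → 4

Answer: 4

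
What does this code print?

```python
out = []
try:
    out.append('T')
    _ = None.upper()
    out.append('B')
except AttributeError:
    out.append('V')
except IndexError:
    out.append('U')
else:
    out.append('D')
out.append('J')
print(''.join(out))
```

Execution trace: 'T' (try body) → 'V' (except AttributeError) → 'J' (after the try/except). Output: TVJ

Answer: TVJ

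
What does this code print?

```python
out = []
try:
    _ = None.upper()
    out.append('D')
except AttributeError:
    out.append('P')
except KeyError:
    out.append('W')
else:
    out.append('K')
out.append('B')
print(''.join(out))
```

Execution trace: 'P' (except AttributeError) → 'B' (after the try/except). Output: PB

Answer: PB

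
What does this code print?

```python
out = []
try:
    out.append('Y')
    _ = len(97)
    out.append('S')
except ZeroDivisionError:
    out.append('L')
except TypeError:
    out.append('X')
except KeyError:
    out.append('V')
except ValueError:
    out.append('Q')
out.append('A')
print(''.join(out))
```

Execution trace: 'Y' (try body) → 'X' (except TypeError) → 'A' (after the try/except). Output: YXA

Answer: YXA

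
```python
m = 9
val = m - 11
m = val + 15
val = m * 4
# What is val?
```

Trace:
`m = 9` → m = 9
`val = m - 11` → val = -2
`m = val + 15` → m = 13
`val = m * 4` → val = 52
So val = 52

Answer: 52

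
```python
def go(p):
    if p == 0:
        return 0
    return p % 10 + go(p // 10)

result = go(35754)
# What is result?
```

Sum of digits of 35754: 4 + 5 + 7 + 5 + 3 = 24

Answer: 24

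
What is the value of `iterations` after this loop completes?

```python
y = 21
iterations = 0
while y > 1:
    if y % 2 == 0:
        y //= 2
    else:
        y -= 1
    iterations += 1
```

Steps to reduce 21 to 1
`iterations` takes the values: 0 → 1 → 2 → 3 → 4 → 5 → 6

Answer: 6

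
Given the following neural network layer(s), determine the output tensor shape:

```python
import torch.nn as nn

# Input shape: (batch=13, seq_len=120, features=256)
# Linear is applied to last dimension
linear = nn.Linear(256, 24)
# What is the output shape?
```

Input: (13, 120, 256) -> Output: (13, 120, 24)

Answer: (13, 120, 24)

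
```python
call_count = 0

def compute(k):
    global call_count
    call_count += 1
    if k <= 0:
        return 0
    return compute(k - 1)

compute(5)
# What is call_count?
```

Linear recursion stepping by 1: 6 calls from k=5 down to ≤0.

Answer: 6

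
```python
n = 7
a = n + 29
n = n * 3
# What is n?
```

Trace:
`n = 7` → n = 7
`a = n + 29` → a = 36
`n = n * 3` → n = 21
So n = 21

Answer: 21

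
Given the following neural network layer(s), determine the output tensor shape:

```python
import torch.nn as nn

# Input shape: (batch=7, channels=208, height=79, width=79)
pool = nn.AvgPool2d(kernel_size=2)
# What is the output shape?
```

Input: (7, 208, 79, 79) -> Output: (7, 208, 39, 39)

Answer: (7, 208, 39, 39)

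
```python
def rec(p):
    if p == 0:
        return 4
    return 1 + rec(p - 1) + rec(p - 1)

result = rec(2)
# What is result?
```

rec(p) = 1 + 2·rec(p-1), rec(0)=4. Closed form: (4+1)·2^2 - 1 = 19.

Answer: 19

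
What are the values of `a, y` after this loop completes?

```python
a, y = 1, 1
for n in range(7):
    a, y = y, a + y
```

Fibonacci: after 7 iterations
`a, y` takes the values: (1, 1) → (1, 2) → (2, 3) → (3, 5) → (5, 8) → (8, 13) → (13, 21) → (21, 34)

Answer: 21, 34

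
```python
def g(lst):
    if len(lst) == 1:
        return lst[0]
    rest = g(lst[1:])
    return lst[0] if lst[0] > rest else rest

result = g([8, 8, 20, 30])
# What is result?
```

Recursive max over [8, 8, 20, 30] = 30

Answer: 30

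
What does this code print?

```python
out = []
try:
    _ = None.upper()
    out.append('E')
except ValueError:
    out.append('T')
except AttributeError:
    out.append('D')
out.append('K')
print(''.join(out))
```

Execution trace: 'D' (except AttributeError) → 'K' (after the try/except). Output: DK

Answer: DK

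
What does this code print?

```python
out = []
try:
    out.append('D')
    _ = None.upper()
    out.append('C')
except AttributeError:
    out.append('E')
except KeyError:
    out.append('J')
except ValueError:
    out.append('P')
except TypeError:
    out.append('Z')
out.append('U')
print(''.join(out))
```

Execution trace: 'D' (try body) → 'E' (except AttributeError) → 'U' (after the try/except). Output: DEU

Answer: DEU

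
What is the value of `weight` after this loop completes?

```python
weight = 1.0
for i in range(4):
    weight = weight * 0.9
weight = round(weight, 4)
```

Exponential decay: 1.0 * 0.9^4
`weight` takes the values: 1.0 → 0.9 → 0.81 → 0.729 → 0.6561

Answer: 0.6561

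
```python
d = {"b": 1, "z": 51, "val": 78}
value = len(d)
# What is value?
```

Trace:
`d = {"b": 1, "z": 51, "val": 78}` → d = {'b': 1, 'z': 51, 'val': 78}
`value = len(d)` → value = 3
So value = 3

Answer: 3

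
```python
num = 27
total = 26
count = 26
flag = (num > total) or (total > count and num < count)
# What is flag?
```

Trace:
`num = 27` → num = 27
`total = 26` → total = 26
`count = 26` → count = 26
`flag = (num > total) or (total > count and num < count)` → flag = True
So flag = True

Answer: True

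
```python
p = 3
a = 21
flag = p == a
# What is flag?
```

Trace:
`p = 3` → p = 3
`a = 21` → a = 21
`flag = p == a` → flag = False
So flag = False

Answer: False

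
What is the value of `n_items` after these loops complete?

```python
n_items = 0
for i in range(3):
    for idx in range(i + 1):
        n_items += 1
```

Triangle: 1 + 2 + ... + 3
`n_items` takes the values: 0 → 1 → 2 → 3 → 4 → 5 → 6

Answer: 6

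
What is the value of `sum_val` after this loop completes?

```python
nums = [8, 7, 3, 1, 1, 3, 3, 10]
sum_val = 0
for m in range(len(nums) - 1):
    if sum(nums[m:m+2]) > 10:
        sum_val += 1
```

Count windows with sum > 10
`sum_val` takes the values: 0 → 1 → 2

Answer: 2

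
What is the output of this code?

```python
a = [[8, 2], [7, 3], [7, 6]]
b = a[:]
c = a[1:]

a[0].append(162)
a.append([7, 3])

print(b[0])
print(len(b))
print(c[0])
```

Key concept: slice with nested mutation.
Step by step:
`a = [[8, 2], [7, 3], [7, 6]]` → a = [[8, 2], [7, 3], [7, 6]]
`b = a[:]` → b = [[8, 2], [7, 3], [7, 6]]
`c = a[1:]` → c = [[7, 3], [7, 6]]
`a[0].append(162)` → a = [[8, 2, 162], [7, 3], [7, 6]]; b = [[8, 2, 162], [7, 3], [7, 6]]
`a.append([7, 3])` → a = [[8, 2, 162], [7, 3], [7, 6], [7, 3]]
`print(b[0])` → prints [8, 2, 162]
`print(len(b))` → prints 3
`print(c[0])` → prints [7, 3]

Answer:
[8, 2, 162]
3
[7, 3]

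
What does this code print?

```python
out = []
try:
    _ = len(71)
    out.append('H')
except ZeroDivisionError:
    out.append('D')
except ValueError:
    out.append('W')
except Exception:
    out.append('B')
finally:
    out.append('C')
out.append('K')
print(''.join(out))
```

Execution trace: 'B' (except Exception) → 'C' (finally) → 'K' (after the try/except). Output: BCK

Answer: BCK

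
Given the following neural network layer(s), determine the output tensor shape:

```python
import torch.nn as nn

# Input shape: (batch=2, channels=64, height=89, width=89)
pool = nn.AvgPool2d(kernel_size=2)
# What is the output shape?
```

Input: (2, 64, 89, 89) -> Output: (2, 64, 44, 44)

Answer: (2, 64, 44, 44)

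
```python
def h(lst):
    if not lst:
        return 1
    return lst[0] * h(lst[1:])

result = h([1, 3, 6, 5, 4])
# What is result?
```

Product over [1, 3, 6, 5, 4] = 1 * 3 * 6 * 5 * 4 = 360

Answer: 360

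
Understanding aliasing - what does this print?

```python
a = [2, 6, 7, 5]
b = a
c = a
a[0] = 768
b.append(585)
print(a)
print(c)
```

Key concept: multiple aliases.
Step by step:
`a = [2, 6, 7, 5]` → a = [2, 6, 7, 5]
`b = a` → b = [2, 6, 7, 5] (same object as a)
`c = a` → c = [2, 6, 7, 5] (same object as a, b)
`a[0] = 768` → a = [768, 6, 7, 5] (same object as b, c); b = [768, 6, 7, 5] (same object as a, c); c = [768, 6, 7, 5] (same object as a, b)
`b.append(585)` → a = [768, 6, 7, 5, 585] (same object as b, c); b = [768, 6, 7, 5, 585] (same object as a, c); c = [768, 6, 7, 5, 585] (same object as a, b)
`print(a)` → prints [768, 6, 7, 5, 585]
`print(c)` → prints [768, 6, 7, 5, 585]

Answer:
[768, 6, 7, 5, 585]
[768, 6, 7, 5, 585]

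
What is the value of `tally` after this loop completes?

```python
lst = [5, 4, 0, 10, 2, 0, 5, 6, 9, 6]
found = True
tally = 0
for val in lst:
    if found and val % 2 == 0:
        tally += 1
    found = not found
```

Count even values at even positions
`tally` takes the values: 0 → 1 → 2

Answer: 2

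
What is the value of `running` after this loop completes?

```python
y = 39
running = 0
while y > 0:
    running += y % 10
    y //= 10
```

Sum digits of 39
`running` takes the values: 0 → 9 → 12

Answer: 12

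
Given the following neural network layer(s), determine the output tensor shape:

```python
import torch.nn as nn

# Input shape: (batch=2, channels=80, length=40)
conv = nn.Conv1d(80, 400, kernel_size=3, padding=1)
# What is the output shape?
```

Input: (2, 80, 40) -> Output: (2, 400, 40)

Answer: (2, 400, 40)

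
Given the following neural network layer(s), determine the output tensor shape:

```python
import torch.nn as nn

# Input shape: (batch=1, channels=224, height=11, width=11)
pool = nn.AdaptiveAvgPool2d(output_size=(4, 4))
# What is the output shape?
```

Input: (1, 224, 11, 11) -> Output: (1, 224, 4, 4)

Answer: (1, 224, 4, 4)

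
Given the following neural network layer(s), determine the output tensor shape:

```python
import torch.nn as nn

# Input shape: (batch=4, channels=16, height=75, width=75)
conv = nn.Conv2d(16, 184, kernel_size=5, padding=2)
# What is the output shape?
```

Input: (4, 16, 75, 75) -> Output: (4, 184, 75, 75)

Answer: (4, 184, 75, 75)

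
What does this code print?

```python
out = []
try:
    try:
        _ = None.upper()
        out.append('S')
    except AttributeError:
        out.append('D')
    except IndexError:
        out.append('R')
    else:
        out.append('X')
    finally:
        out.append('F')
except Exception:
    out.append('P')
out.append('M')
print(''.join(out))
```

Execution trace: 'D' (inner except AttributeError) → 'F' (inner finally) → 'M' (after the try/except). Output: DFM

Answer: DFM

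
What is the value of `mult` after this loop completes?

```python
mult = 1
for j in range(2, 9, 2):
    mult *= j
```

Product of even numbers 2 to 8
`mult` takes the values: 1 → 2 → 8 → 48 → 384

Answer: 384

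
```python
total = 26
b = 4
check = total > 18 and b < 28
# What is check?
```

Trace:
`total = 26` → total = 26
`b = 4` → b = 4
`check = total > 18 and b < 28` → check = True
So check = True

Answer: True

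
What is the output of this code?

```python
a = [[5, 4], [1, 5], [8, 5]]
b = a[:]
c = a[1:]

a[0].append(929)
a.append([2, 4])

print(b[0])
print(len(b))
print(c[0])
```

Key concept: slice with nested mutation.
Step by step:
`a = [[5, 4], [1, 5], [8, 5]]` → a = [[5, 4], [1, 5], [8, 5]]
`b = a[:]` → b = [[5, 4], [1, 5], [8, 5]]
`c = a[1:]` → c = [[1, 5], [8, 5]]
`a[0].append(929)` → a = [[5, 4, 929], [1, 5], [8, 5]]; b = [[5, 4, 929], [1, 5], [8, 5]]
`a.append([2, 4])` → a = [[5, 4, 929], [1, 5], [8, 5], [2, 4]]
`print(b[0])` → prints [5, 4, 929]
`print(len(b))` → prints 3
`print(c[0])` → prints [1, 5]

Answer:
[5, 4, 929]
3
[1, 5]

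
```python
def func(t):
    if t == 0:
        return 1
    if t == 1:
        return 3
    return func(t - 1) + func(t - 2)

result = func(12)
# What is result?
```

Build up from base cases: func(0)=1, func(1)=3, func(2)=4, func(3)=7, func(4)=11, func(5)=18, func(6)=29, ..., func(12)=521

Answer: 521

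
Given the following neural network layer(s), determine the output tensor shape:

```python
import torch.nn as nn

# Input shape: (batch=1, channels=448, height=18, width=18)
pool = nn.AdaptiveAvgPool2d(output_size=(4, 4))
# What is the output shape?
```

Input: (1, 448, 18, 18) -> Output: (1, 448, 4, 4)

Answer: (1, 448, 4, 4)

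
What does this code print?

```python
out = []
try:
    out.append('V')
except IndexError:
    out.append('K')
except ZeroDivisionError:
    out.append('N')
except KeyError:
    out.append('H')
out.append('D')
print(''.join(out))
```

Execution trace: 'V' (try body, no exception) → 'D' (after the try/except). Output: VD

Answer: VD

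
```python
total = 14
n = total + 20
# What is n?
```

Trace:
`total = 14` → total = 14
`n = total + 20` → n = 34
So n = 34

Answer: 34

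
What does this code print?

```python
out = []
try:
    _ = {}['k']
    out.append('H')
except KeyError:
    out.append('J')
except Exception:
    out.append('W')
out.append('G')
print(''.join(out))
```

Execution trace: 'J' (except KeyError) → 'G' (after the try/except). Output: JG

Answer: JG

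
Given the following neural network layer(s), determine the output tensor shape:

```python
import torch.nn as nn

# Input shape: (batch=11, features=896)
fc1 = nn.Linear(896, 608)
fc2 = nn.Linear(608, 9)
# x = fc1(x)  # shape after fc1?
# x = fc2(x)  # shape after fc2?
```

Input: (11, 896) -> after fc1: (11, 608) -> Output: (11, 9)

Answer: (11, 9)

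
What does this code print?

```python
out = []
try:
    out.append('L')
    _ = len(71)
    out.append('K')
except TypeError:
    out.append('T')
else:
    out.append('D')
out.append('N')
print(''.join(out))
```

Execution trace: 'L' (try body) → 'T' (except TypeError) → 'N' (after the try/except). Output: LTN

Answer: LTN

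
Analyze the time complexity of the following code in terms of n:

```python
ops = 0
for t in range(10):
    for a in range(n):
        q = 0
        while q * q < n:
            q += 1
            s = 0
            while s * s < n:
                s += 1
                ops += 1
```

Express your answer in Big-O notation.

Each loop level contributes: 1 × n × √n × √n. Multiplying the contributions gives O(n^2).

Answer: O(n^2)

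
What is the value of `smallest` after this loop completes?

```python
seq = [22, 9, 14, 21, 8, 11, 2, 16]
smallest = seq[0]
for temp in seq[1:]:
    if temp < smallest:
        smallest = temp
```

Minimum of [22, 9, 14, 21, 8, 11, 2, 16]
`smallest` takes the values: 22 → 9 → 8 → 2

Answer: 2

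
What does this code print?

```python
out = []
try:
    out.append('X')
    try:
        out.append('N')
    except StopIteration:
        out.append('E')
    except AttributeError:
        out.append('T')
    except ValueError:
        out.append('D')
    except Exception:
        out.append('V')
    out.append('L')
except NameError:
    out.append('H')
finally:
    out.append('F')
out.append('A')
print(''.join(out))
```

Execution trace: 'X' (try body) → 'N' (inner try body, no exception) → 'L' (try body, no exception) → 'F' (finally) → 'A' (after the try/except). Output: XNLFA

Answer: XNLFA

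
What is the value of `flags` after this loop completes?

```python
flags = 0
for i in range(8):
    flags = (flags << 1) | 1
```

Build 8 consecutive 1-bits: 0b11111111
`flags` takes the values: 0 → 1 → 3 → 7 → 15 → 31 → 63 → 127 → 255

Answer: 255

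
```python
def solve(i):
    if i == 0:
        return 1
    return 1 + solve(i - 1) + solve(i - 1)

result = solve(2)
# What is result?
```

solve(i) = 1 + 2·solve(i-1), solve(0)=1. Closed form: (1+1)·2^2 - 1 = 7.

Answer: 7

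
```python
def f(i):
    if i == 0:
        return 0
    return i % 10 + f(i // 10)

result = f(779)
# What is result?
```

Sum of digits of 779: 9 + 7 + 7 = 23

Answer: 23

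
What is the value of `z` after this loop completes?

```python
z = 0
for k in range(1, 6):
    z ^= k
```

XOR of 1 to 5
`z` takes the values: 0 → 1 → 3 → 0 → 4 → 1

Answer: 1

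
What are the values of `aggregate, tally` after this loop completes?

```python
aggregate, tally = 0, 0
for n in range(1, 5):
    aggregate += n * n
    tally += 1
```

Sum of squares and count
`aggregate, tally` takes the values: (0, 0) → (1, 0) → (1, 1) → (5, 1) → (5, 2) → (14, 2) → (14, 3) → (30, 3) → (30, 4)

Answer: 30, 4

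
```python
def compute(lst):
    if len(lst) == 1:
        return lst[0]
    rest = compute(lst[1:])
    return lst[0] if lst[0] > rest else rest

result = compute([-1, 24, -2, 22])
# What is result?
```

Recursive max over [-1, 24, -2, 22] = 24

Answer: 24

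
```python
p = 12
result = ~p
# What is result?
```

Trace:
`p = 12` → p = 12
`result = ~p` → result = -13
So result = -13

Answer: -13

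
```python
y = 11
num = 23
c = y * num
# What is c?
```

Trace:
`y = 11` → y = 11
`num = 23` → num = 23
`c = y * num` → c = 253
So c = 253

Answer: 253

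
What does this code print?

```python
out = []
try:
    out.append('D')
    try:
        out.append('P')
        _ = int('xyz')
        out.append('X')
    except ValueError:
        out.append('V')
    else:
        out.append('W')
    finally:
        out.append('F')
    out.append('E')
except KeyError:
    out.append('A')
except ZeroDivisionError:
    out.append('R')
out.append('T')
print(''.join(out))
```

Execution trace: 'D' (try body) → 'P' (inner try body) → 'V' (inner except ValueError) → 'F' (inner finally) → 'E' (try body, no exception) → 'T' (after the try/except). Output: DPVFET

Answer: DPVFET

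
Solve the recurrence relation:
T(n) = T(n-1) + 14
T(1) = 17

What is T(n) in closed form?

Unrolling: T(n) = T(1) + 14·(n-1) = 17 + 14(n-1) = 14n + 3.

Answer: T(n) = 14n + 3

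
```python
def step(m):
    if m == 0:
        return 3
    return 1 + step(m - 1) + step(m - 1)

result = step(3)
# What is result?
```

step(m) = 1 + 2·step(m-1), step(0)=3. Closed form: (3+1)·2^3 - 1 = 31.

Answer: 31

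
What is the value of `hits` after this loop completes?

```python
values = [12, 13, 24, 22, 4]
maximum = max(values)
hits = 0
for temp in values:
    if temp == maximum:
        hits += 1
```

Count of max value 24 in [12, 13, 24, 22, 4]
`hits` takes the values: 0 → 1

Answer: 1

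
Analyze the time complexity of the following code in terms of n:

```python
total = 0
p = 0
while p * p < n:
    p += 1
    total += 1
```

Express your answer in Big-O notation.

Each loop level contributes: √n. Multiplying the contributions gives O(√n).

Answer: O(√n)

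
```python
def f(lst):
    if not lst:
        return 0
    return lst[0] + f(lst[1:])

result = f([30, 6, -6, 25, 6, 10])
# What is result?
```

30 + 6 + (-6) + 25 + 6 + 10 + 0 = 71

Answer: 71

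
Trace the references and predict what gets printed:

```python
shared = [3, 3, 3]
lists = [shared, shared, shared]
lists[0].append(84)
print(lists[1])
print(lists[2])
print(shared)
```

Key concept: list of same reference.
Step by step:
`shared = [3, 3, 3]` → shared = [3, 3, 3]
`lists = [shared, shared, shared]` → lists = [[3, 3, 3], [3, 3, 3], [3, 3, 3]]
`lists[0].append(84)` → shared = [3, 3, 3, 84]; lists = [[3, 3, 3, 84], [3, 3, 3, 84], [3, 3, 3, 84]]
`print(lists[1])` → prints [3, 3, 3, 84]
`print(lists[2])` → prints [3, 3, 3, 84]
`print(shared)` → prints [3, 3, 3, 84]

Answer:
[3, 3, 3, 84]
[3, 3, 3, 84]
[3, 3, 3, 84]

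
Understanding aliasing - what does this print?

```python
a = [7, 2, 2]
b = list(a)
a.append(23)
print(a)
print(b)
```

Key concept: list() constructor creates copy.
Step by step:
`a = [7, 2, 2]` → a = [7, 2, 2]
`b = list(a)` → b = [7, 2, 2]
`a.append(23)` → a = [7, 2, 2, 23]
`print(a)` → prints [7, 2, 2, 23]
`print(b)` → prints [7, 2, 2]

Answer:
[7, 2, 2, 23]
[7, 2, 2]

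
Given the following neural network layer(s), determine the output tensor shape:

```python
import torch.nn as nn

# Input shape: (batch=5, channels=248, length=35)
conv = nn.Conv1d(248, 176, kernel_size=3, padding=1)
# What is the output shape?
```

Input: (5, 248, 35) -> Output: (5, 176, 35)

Answer: (5, 176, 35)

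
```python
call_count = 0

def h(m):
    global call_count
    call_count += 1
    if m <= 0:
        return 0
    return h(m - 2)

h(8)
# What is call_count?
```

Linear recursion stepping by 2: 5 calls from m=8 down to ≤0.

Answer: 5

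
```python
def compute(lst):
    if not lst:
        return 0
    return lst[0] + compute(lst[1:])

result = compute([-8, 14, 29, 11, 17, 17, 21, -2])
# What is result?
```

(-8) + 14 + 29 + 11 + 17 + 17 + 21 + (-2) + 0 = 99

Answer: 99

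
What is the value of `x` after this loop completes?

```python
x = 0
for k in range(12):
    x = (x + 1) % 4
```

Increment mod 4, 12 times = 0
`x` takes the values: 0 → 1 → 2 → 3 → 0 → 1 → 2 → 3 → 0 → 1 → 2 → 3 → 0

Answer: 0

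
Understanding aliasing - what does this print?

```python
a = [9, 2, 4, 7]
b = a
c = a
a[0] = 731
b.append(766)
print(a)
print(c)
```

Key concept: multiple aliases.
Step by step:
`a = [9, 2, 4, 7]` → a = [9, 2, 4, 7]
`b = a` → b = [9, 2, 4, 7] (same object as a)
`c = a` → c = [9, 2, 4, 7] (same object as a, b)
`a[0] = 731` → a = [731, 2, 4, 7] (same object as b, c); b = [731, 2, 4, 7] (same object as a, c); c = [731, 2, 4, 7] (same object as a, b)
`b.append(766)` → a = [731, 2, 4, 7, 766] (same object as b, c); b = [731, 2, 4, 7, 766] (same object as a, c); c = [731, 2, 4, 7, 766] (same object as a, b)
`print(a)` → prints [731, 2, 4, 7, 766]
`print(c)` → prints [731, 2, 4, 7, 766]

Answer:
[731, 2, 4, 7, 766]
[731, 2, 4, 7, 766]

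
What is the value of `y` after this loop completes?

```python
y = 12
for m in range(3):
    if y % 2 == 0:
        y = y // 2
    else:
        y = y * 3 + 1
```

Collatz-style transformation from 12
`y` takes the values: 12 → 6 → 3 → 10

Answer: 10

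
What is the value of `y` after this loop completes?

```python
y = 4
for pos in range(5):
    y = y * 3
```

Multiply by 3, 5 times: 4 * 3^5 = 972
`y` takes the values: 4 → 12 → 36 → 108 → 324 → 972

Answer: 972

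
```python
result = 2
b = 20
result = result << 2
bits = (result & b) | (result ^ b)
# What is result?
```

Trace:
`result = 2` → result = 2
`b = 20` → b = 20
`result = result << 2` → result = 8
`bits = (result & b) | (result ^ b)` → bits = 28
So result = 8

Answer: 8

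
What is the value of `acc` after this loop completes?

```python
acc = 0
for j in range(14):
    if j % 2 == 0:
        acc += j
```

Sum of even numbers 0 to 13
`acc` takes the values: 0 → 2 → 6 → 12 → 20 → 30 → 42

Answer: 42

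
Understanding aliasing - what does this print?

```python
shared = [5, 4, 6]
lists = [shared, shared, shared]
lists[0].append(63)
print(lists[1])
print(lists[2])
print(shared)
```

Key concept: list of same reference.
Step by step:
`shared = [5, 4, 6]` → shared = [5, 4, 6]
`lists = [shared, shared, shared]` → lists = [[5, 4, 6], [5, 4, 6], [5, 4, 6]]
`lists[0].append(63)` → shared = [5, 4, 6, 63]; lists = [[5, 4, 6, 63], [5, 4, 6, 63], [5, 4, 6, 63]]
`print(lists[1])` → prints [5, 4, 6, 63]
`print(lists[2])` → prints [5, 4, 6, 63]
`print(shared)` → prints [5, 4, 6, 63]

Answer:
[5, 4, 6, 63]
[5, 4, 6, 63]
[5, 4, 6, 63]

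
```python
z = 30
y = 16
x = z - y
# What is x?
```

Trace:
`z = 30` → z = 30
`y = 16` → y = 16
`x = z - y` → x = 14
So x = 14

Answer: 14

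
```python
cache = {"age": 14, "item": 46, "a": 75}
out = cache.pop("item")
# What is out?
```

Trace:
`cache = {"age": 14, "item": 46, "a": 75}` → cache = {'age': 14, 'item': 46, 'a': 75}
`out = cache.pop("item")` → cache = {'age': 14, 'a': 75}; out = 46
So out = 46

Answer: 46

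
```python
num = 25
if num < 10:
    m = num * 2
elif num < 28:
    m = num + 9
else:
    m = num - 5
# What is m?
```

Trace:
`num = 25` → num = 25
`if num < 10: ...` → num < 10 is False, num < 28 is True → m = 34
So m = 34

Answer: 34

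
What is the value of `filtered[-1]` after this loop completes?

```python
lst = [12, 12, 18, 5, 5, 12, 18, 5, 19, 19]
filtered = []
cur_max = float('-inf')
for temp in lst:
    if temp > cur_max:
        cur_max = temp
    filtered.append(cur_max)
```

Running max ends at 19
`filtered` takes the values: [] → [12] → [12, 12] → [12, 12, 18] → [12, 12, 18, 18] → [12, 12, 18, 18, 18] → [12, 12, 18, 18, 18, 18] → [12, 12, 18, 18, 18, 18, 18] → [12, 12, 18, 18, 18, 18, 18, 18] → [12, 12, 18, 18, 18, 18, 18, 18, 19] → [12, 12, 18, 18, 18, 18, 18, 18, 19, 19]
So `filtered[-1]` = 19

Answer: 19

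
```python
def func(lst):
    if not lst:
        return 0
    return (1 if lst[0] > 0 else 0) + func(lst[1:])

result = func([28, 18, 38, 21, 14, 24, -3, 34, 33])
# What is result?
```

Count of positive elements in [28, 18, 38, 21, 14, 24, -3, 34, 33] = 8

Answer: 8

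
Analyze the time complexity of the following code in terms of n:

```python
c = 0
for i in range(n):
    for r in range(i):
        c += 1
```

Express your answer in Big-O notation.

Each loop level contributes: n × n. Multiplying the contributions gives O(n^2).

Answer: O(n^2)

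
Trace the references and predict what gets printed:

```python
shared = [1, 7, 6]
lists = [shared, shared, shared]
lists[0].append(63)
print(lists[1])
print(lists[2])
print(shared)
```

Key concept: list of same reference.
Step by step:
`shared = [1, 7, 6]` → shared = [1, 7, 6]
`lists = [shared, shared, shared]` → lists = [[1, 7, 6], [1, 7, 6], [1, 7, 6]]
`lists[0].append(63)` → shared = [1, 7, 6, 63]; lists = [[1, 7, 6, 63], [1, 7, 6, 63], [1, 7, 6, 63]]
`print(lists[1])` → prints [1, 7, 6, 63]
`print(lists[2])` → prints [1, 7, 6, 63]
`print(shared)` → prints [1, 7, 6, 63]

Answer:
[1, 7, 6, 63]
[1, 7, 6, 63]
[1, 7, 6, 63]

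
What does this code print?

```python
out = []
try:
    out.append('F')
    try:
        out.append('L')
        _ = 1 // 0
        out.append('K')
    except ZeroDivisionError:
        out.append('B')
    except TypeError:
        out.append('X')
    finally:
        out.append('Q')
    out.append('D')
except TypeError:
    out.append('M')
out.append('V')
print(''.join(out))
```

Execution trace: 'F' (try body) → 'L' (inner try body) → 'B' (inner except ZeroDivisionError) → 'Q' (inner finally) → 'D' (try body, no exception) → 'V' (after the try/except). Output: FLBQDV

Answer: FLBQDV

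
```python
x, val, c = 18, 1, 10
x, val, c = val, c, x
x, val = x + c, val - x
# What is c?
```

Trace:
`x, val, c = 18, 1, 10` → x = 18; val = 1; c = 10
`x, val, c = val, c, x` → x = 1; val = 10; c = 18
`x, val = x + c, val - x` → x = 19; val = 9
So c = 18

Answer: 18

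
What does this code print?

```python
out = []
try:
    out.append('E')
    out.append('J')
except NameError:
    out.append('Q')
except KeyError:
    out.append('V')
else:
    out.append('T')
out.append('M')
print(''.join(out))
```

Execution trace: 'E' (try body) → 'J' (try body, no exception) → 'T' (else) → 'M' (after the try/except). Output: EJTM

Answer: EJTM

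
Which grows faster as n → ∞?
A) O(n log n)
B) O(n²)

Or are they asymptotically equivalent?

O(n log n) vs O(n²): Higher order terms dominate.

Answer: B) O(n²) grows faster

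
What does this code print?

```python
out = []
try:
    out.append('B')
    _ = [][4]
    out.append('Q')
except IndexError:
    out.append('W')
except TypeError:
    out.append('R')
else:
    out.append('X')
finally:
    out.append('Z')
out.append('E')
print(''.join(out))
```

Execution trace: 'B' (try body) → 'W' (except IndexError) → 'Z' (finally) → 'E' (after the try/except). Output: BWZE

Answer: BWZE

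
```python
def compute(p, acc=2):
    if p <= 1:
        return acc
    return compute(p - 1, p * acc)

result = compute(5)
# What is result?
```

Accumulator trace (n, acc): (5, 2) -> (4, 10) -> (3, 40) -> (2, 120) -> (1, 240) -> return 240

Answer: 240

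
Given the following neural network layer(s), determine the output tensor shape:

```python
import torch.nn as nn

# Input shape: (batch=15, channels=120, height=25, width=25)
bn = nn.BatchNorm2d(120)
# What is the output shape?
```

Input: (15, 120, 25, 25) -> Output: (15, 120, 25, 25)

Answer: (15, 120, 25, 25)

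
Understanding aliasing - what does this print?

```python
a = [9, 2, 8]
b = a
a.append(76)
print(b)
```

Key concept: basic list aliasing.
Step by step:
`a = [9, 2, 8]` → a = [9, 2, 8]
`b = a` → b = [9, 2, 8] (same object as a)
`a.append(76)` → a = [9, 2, 8, 76] (same object as b); b = [9, 2, 8, 76] (same object as a)
`print(b)` → prints [9, 2, 8, 76]

Answer: [9, 2, 8, 76]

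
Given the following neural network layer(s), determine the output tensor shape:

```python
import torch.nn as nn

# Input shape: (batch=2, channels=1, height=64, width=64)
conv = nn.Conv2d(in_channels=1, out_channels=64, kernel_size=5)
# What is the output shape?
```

Input: (2, 1, 64, 64) -> Output: (2, 64, 60, 60)

Answer: (2, 64, 60, 60)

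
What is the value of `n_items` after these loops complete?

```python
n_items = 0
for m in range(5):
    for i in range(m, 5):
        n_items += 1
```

Upper triangle: 5 + 4 + ... + 1
`n_items` takes the values: 0 → 1 → 2 → 3 → 4 → 5 → 6 → 7 → 8 → 9 → 10 → 11 → 12 → 13 → 14 → 15

Answer: 15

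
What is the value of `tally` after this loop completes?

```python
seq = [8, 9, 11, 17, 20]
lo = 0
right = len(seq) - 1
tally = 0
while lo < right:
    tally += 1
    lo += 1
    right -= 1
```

Iterations until pointers meet (list length 5)
`tally` takes the values: 0 → 1 → 2

Answer: 2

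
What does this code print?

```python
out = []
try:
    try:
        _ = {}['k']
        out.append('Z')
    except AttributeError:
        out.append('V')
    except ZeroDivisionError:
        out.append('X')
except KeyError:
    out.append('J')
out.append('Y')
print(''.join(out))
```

Execution trace: 'J' (outer except KeyError) → 'Y' (after the try/except). Output: JY

Answer: JY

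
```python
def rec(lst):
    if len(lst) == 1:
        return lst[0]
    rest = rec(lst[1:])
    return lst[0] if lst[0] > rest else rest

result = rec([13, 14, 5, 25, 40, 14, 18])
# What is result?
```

Recursive max over [13, 14, 5, 25, 40, 14, 18] = 40

Answer: 40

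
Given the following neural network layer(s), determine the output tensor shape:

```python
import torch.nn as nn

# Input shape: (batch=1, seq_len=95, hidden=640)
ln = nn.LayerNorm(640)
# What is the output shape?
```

Input: (1, 95, 640) -> Output: (1, 95, 640)

Answer: (1, 95, 640)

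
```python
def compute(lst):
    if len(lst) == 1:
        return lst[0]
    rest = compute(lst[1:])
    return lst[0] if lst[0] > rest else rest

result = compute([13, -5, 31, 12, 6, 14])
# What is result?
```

Recursive max over [13, -5, 31, 12, 6, 14] = 31

Answer: 31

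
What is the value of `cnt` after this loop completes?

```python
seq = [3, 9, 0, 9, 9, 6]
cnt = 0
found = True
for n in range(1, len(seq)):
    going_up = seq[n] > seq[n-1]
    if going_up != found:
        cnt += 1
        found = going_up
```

Count direction changes in [3, 9, 0, 9, 9, 6]
`cnt` takes the values: 0 → 1 → 2 → 3

Answer: 3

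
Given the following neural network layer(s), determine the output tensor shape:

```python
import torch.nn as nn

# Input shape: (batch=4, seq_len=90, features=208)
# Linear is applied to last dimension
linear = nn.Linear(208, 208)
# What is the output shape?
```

Input: (4, 90, 208) -> Output: (4, 90, 208)

Answer: (4, 90, 208)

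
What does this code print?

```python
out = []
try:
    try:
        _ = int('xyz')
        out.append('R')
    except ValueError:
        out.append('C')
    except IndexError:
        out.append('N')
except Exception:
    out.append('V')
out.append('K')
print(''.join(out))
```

Execution trace: 'C' (inner except ValueError) → 'K' (after the try/except). Output: CK

Answer: CK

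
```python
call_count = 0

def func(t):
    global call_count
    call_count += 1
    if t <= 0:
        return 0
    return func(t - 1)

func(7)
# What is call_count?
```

Linear recursion stepping by 1: 8 calls from t=7 down to ≤0.

Answer: 8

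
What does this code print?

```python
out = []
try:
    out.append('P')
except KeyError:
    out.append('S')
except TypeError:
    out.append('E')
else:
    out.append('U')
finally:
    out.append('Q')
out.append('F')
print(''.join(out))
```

Execution trace: 'P' (try body, no exception) → 'U' (else) → 'Q' (finally) → 'F' (after the try/except). Output: PUQF

Answer: PUQF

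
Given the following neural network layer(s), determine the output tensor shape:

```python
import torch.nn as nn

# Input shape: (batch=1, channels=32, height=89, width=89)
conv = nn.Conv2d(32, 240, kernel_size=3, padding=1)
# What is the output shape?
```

Input: (1, 32, 89, 89) -> Output: (1, 240, 89, 89)

Answer: (1, 240, 89, 89)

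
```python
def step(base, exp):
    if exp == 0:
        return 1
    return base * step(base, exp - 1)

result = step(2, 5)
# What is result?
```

step(2, 5) = 2 * 2 * 2 * 2 * 2 = 32

Answer: 32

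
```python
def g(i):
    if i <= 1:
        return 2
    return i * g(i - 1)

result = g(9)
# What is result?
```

g(9) = 9 * 8 * 7 * 6 * 5 * 4 * 3 * 2 * 2 = 725760

Answer: 725760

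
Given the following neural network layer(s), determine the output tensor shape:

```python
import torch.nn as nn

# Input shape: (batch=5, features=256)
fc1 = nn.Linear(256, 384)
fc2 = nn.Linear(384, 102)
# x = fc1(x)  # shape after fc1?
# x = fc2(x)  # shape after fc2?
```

Input: (5, 256) -> after fc1: (5, 384) -> Output: (5, 102)

Answer: (5, 102)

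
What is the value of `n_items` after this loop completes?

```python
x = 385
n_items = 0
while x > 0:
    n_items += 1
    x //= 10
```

Count digits by repeated division by 10
`n_items` takes the values: 0 → 1 → 2 → 3

Answer: 3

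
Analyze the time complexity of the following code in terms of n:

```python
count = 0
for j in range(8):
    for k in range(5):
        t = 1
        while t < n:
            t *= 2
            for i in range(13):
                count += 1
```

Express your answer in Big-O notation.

Each loop level contributes: 1 × 1 × log n × 1. Multiplying the contributions gives O(log n).

Answer: O(log n)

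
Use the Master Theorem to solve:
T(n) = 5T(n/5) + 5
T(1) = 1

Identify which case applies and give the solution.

a=5, b=5, f(n)=5. log_5(5) = 1. Since c=0 < 1, Case 1 applies: T(n) = Θ(n^log_b(a)) = O(n).

Answer: O(n) - Case 1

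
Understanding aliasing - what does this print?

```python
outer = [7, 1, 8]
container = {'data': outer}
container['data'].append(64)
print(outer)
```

Key concept: dict holds reference to list.
Step by step:
`outer = [7, 1, 8]` → outer = [7, 1, 8]
`container = {'data': outer}` → container = {'data': [7, 1, 8]}
`container['data'].append(64)` → outer = [7, 1, 8, 64]; container = {'data': [7, 1, 8, 64]}
`print(outer)` → prints [7, 1, 8, 64]

Answer: [7, 1, 8, 64]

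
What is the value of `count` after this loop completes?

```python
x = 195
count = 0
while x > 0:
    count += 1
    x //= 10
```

Count digits by repeated division by 10
`count` takes the values: 0 → 1 → 2 → 3

Answer: 3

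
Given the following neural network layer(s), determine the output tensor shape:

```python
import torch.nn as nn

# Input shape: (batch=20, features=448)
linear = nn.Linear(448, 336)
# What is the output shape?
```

Input: (20, 448) -> Output: (20, 336)

Answer: (20, 336)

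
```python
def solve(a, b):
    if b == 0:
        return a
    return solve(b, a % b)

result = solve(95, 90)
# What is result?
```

solve(95, 90) -> solve(90, 5) -> solve(5, 0) -> 5

Answer: 5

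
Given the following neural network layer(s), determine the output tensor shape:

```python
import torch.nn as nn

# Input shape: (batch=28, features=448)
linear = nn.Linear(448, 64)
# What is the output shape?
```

Input: (28, 448) -> Output: (28, 64)

Answer: (28, 64)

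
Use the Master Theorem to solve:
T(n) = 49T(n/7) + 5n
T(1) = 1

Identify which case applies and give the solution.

a=49, b=7, f(n)=5n. log_7(49) = 2. Since c=1 < 2, Case 1 applies: T(n) = Θ(n^log_b(a)) = O(n^2).

Answer: O(n^2) - Case 1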